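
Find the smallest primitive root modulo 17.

3

φ(17) = 17 − 1 = 16 = 2^4.
Test candidates g = 2, 3, … against the prime factors q ∈ {2} of φ(17): g is a generator iff g^(16/q) ≢ 1 for every such q.
g = 2: 2^8 ≡ 1 — hits 1, so not a primitive root.
g = 3: 3^8 ≡ 16 — none is 1, so 3 is a primitive root.
Hence the least primitive root of 17 is 3.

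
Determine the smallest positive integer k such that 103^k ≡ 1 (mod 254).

9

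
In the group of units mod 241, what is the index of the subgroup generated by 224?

3

ord(224) | φ(241) = 241 − 1 = 240 = 2^4 · 3 · 5.
Divisors of 240: 1, 2, 3, 4, 5, 6, 8, 10, 12, 15, 16, 20, 24, 30, 40, 48, 60, 80, 120, 240.
Evaluate successive powers at the divisors of 240:
224^1 ≡ 224 (mod 241)
224^2 ≡ 48 (mod 241)
224^3 ≡ 148 (mod 241)
224^4 ≡ 135 (mod 241)
224^5 ≡ 115 (mod 241)
224^6 ≡ 214 (mod 241)
224^8 ≡ 150 (mod 241)
224^10 ≡ 211 (mod 241)
224^12 ≡ 6 (mod 241)
224^15 ≡ 165 (mod 241)
224^16 ≡ 87 (mod 241)
224^20 ≡ 177 (mod 241)
224^24 ≡ 36 (mod 241)
224^30 ≡ 233 (mod 241)
224^40 ≡ 240 (mod 241)
224^48 ≡ 91 (mod 241)
224^60 ≡ 64 (mod 241)
224^80 ≡ 1 (mod 241) ✓
So ord_241(224) = 80, hence |⟨224⟩| = 80.
[(Z/241Z)^× : ⟨224⟩] = 240/80 = 3.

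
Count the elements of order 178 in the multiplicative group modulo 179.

88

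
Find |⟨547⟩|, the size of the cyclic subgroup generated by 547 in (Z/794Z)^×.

Since 547 ∈ (Z/794Z)^×, its order divides φ(794) = φ(2)·φ(397) = 1·396 = 396 = 2^2 · 3^2 · 11.
Divisors of 396: 1, 2, 3, 4, 6, 9, 11, 12, 18, 22, 33, 36, 44, 66, 99, 132, 198, 396.
Check 547^d mod 794 for each divisor in increasing order:
547^1 ≡ 547 (mod 794)
547^2 ≡ 665 (mod 794)
547^3 ≡ 103 (mod 794)
547^4 ≡ 761 (mod 794)
547^6 ≡ 287 (mod 794)
547^9 ≡ 183 (mod 794)
547^11 ≡ 213 (mod 794)
547^12 ≡ 587 (mod 794)
547^18 ≡ 141 (mod 794)
547^22 ≡ 111 (mod 794)
547^33 ≡ 617 (mod 794)
547^36 ≡ 31 (mod 794)
547^44 ≡ 411 (mod 794)
547^66 ≡ 363 (mod 794)
547^99 ≡ 63 (mod 794)
547^132 ≡ 759 (mod 794)
547^198 ≡ 793 (mod 794)
547^396 ≡ 1 (mod 794) ✓
Therefore the multiplicative order of 547 modulo 794 is 396.

396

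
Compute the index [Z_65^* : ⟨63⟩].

4

The order of 63 must divide φ(65) = φ(5·13) = (5−1)·(13−1) = 4·12 = 48 = 2^4 · 3.
Divisors of 48: 1, 2, 3, 4, 6, 8, 12, 16, 24, 48.
Compute 63^d (mod 65) for the divisors d until we hit 1:
63^1 ≡ 63 (mod 65)
63^2 ≡ 4 (mod 65)
63^3 ≡ 57 (mod 65)
63^4 ≡ 16 (mod 65)
63^6 ≡ 64 (mod 65)
63^8 ≡ 61 (mod 65)
63^12 ≡ 1 (mod 65) ✓
So ord_65(63) = 12, hence |⟨63⟩| = 12.
The index is φ(65) / ord(63) = 48 / 12 = 4.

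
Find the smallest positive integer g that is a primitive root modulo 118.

11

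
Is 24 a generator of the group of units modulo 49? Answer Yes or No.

φ(49) = φ(7^2) = 7·(7−1) = 42 = 2 · 3 · 7.
An element g generates (Z/49Z)^× iff g^(42/q) ≢ 1 (mod 49) for each prime q ∈ {2, 3, 7}.
24^21 ≡ 48 (mod 49)  [q = 2: ≢ 1 ✓]
24^14 ≡ 30 (mod 49)  [q = 3: ≢ 1 ✓]
24^6 ≡ 36 (mod 49)  [q = 7: ≢ 1 ✓]
Every test exponent gives a nontrivial residue, hence 24 generates the full group.

Yes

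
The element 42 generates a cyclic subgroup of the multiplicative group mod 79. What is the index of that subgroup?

2

Since 42 ∈ (Z/79Z)^×, its order divides φ(79) = 79 − 1 = 78 = 2 · 3 · 13.
Divisors of 78: 1, 2, 3, 6, 13, 26, 39, 78.
Evaluate successive powers at the divisors of 78:
42^1 ≡ 42 (mod 79)
42^2 ≡ 26 (mod 79)
42^3 ≡ 65 (mod 79)
42^6 ≡ 38 (mod 79)
42^13 ≡ 55 (mod 79)
42^26 ≡ 23 (mod 79)
42^39 ≡ 1 (mod 79) ✓
So ord_79(42) = 39, hence |⟨42⟩| = 39.
[(Z/79Z)^× : ⟨42⟩] = 78/39 = 2.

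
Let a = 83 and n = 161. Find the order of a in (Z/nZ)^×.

By Lagrange's theorem, ord_161(83) divides φ(161) = φ(7·23) = (7−1)·(23−1) = 6·22 = 132 = 2^2 · 3 · 11.
Divisors of 132: 1, 2, 3, 4, 6, 11, 12, 22, 33, 44, 66, 132.
Check 83^d mod 161 for each divisor in increasing order:
83^1 ≡ 83
83^2 ≡ 127
83^3 ≡ 76
83^4 ≡ 29
83^6 ≡ 141
83^11 ≡ 160
83^12 ≡ 78
83^22 ≡ 1
Therefore the multiplicative order of 83 modulo 161 is 22.

22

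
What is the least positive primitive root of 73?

φ(73) = 73 − 1 = 72 = 2^3 · 3^2.
Test candidates g = 2, 3, … against the prime factors q ∈ {2, 3} of φ(73): g is a generator iff g^(72/q) ≢ 1 for every such q.
g = 2: 2^36 ≡ 1 — hits 1, so not a primitive root.
g = 3: 3^36 ≡ 1 — hits 1, so not a primitive root.
g = 4: 4^36 ≡ 1 — hits 1, so not a primitive root.
g = 5: 5^36 ≡ 72; 5^24 ≡ 8 — none is 1, so 5 is a primitive root.
The smallest primitive root modulo 73 is 5.

5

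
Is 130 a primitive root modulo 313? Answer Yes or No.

φ(313) = 313 − 1 = 312 = 2^3 · 3 · 13.
130 is a primitive root mod 313 iff 130^(φ(313)/q) ≢ 1 for every prime q | φ(313), i.e. q ∈ {2, 3, 13}.
130^156 ≡ 312 (mod 313)  [q = 2: ≢ 1 ✓]
130^104 ≡ 98 (mod 313)  [q = 3: ≢ 1 ✓]
130^24 ≡ 27 (mod 313)  [q = 13: ≢ 1 ✓]
All checks pass, so 130 has order 312 and is a primitive root modulo 313.

Yes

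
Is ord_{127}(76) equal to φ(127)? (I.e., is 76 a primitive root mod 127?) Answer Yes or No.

φ(127) = 127 − 1 = 126 = 2 · 3^2 · 7.
It suffices to check that the order of 76 is not a proper divisor of 126: compute 76^(126/q) for q ∈ {2, 3, 7}.
76^63 ≡ 1 (mod 127)  [q = 2: ≡ 1 ✗]
76^42 ≡ 1 (mod 127)  [q = 3: ≡ 1 ✗]
76^18 ≡ 2 (mod 127)  [q = 7: ≢ 1 ✓]
76^63 ≡ 1 shows ord(76) | 63, strictly less than φ(127); not a primitive root.

No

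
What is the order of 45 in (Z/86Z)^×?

The order of 45 must divide φ(86) = φ(2)·φ(43) = 1·42 = 42 = 2 · 3 · 7.
Divisors of 42: 1, 2, 3, 6, 7, 14, 21, 42.
Check 45^d mod 86 for each divisor in increasing order:
45^1 ≡ 45 (mod 86)
45^2 ≡ 47 (mod 86)
45^3 ≡ 51 (mod 86)
45^6 ≡ 21 (mod 86)
45^7 ≡ 85 (mod 86)
45^14 ≡ 1 (mod 86) ✓
Therefore the multiplicative order of 45 modulo 86 is 14.

14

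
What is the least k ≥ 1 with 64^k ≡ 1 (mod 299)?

22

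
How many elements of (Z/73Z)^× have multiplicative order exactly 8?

φ(73) = 73 − 1 = 72 = 2^3 · 3^2.
Since (Z/73Z)^× is cyclic of order 72, the number of elements of order d is φ(d) when d | 72 and 0 otherwise.
8 = 2^3 divides 72, and φ(8) = 4.

4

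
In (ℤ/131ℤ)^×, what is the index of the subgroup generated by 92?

5

Since 92 ∈ (Z/131Z)^×, its order divides φ(131) = 131 − 1 = 130 = 2 · 5 · 13.
Divisors of 130: 1, 2, 5, 10, 13, 26, 65, 130.
Check 92^d mod 131 for each divisor in increasing order:
92^1 ≡ 92 (mod 131)
92^2 ≡ 80 (mod 131)
92^5 ≡ 86 (mod 131)
92^10 ≡ 60 (mod 131)
92^13 ≡ 130 (mod 131)
92^26 ≡ 1 (mod 131) ✓
Thus |⟨92⟩| = ord(92) = 26.
Index = |(Z/131Z)^×| / |⟨92⟩| = 130 / 26 = 5.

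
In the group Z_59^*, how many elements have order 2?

1

φ(59) = 59 − 1 = 58 = 2 · 29.
In a cyclic group of order 58, there are φ(d) elements of order d for each divisor d of 58, and zero for non-divisors.
2 | 58, and φ(2) = 2 − 1 = 1.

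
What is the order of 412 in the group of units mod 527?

By Lagrange's theorem, ord_527(412) divides φ(527) = φ(17·31) = (17−1)·(31−1) = 16·30 = 480 = 2^5 · 3 · 5.
Divisors of 480: 1, 2, 3, 4, 5, 6, 8, 10, 12, 15, 16, 20, 24, 30, 32, 40, 48, 60, 80, 96, 120, 160, 240, 480.
Test each divisor d:
412^1 ≡ 412 (mod 527)
412^2 ≡ 50 (mod 527)
412^3 ≡ 47 (mod 527)
412^4 ≡ 392 (mod 527)
412^5 ≡ 242 (mod 527)
412^6 ≡ 101 (mod 527)
412^8 ≡ 307 (mod 527)
412^10 ≡ 67 (mod 527)
412^12 ≡ 188 (mod 527)
412^15 ≡ 404 (mod 527)
412^16 ≡ 443 (mod 527)
412^20 ≡ 273 (mod 527)
412^24 ≡ 35 (mod 527)
412^30 ≡ 373 (mod 527)
412^32 ≡ 205 (mod 527)
412^40 ≡ 222 (mod 527)
412^48 ≡ 171 (mod 527)
412^60 ≡ 1 (mod 527) ✓
Hence ord(412) = 60.

60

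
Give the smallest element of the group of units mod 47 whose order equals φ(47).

5

φ(47) = 47 − 1 = 46 = 2 · 23.
g is a primitive root iff g^(46/q) ≢ 1 (mod 47) for each prime q ∈ {2, 23}.
g = 2: 2^23 ≡ 1 — hits 1, so not a primitive root.
g = 3: 3^23 ≡ 1 — hits 1, so not a primitive root.
g = 4: 4^23 ≡ 1 — hits 1, so not a primitive root.
g = 5: 5^23 ≡ 46; 5^2 ≡ 25 — none is 1, so 5 is a primitive root.
Hence the least primitive root of 47 is 5.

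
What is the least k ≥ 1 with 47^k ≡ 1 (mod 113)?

ord(47) | φ(113) = 113 − 1 = 112 = 2^4 · 7.
Divisors of 112: 1, 2, 4, 7, 8, 14, 16, 28, 56, 112.
Compute 47^d (mod 113) for the divisors d until we hit 1:
47^1 ≡ 47
47^2 ≡ 62
47^4 ≡ 2
47^7 ≡ 65
47^8 ≡ 4
47^14 ≡ 44
47^16 ≡ 16
47^28 ≡ 15
47^56 ≡ 112
47^112 ≡ 1
The smallest such exponent is 112, so the order of 47 is 112.

112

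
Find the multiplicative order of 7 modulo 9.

3

Since 7 ∈ (Z/9Z)^×, its order divides φ(9) = φ(3^2) = 3·(3−1) = 6 = 2 · 3.
Divisors of 6: 1, 2, 3, 6.
Compute 7^d (mod 9) for the divisors d until we hit 1:
7^1 ≡ 7
7^2 ≡ 4
7^3 ≡ 1
The smallest such exponent is 3, so the order of 7 is 3.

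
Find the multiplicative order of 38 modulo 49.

By Lagrange's theorem, ord_49(38) divides φ(49) = φ(7^2) = 7·(7−1) = 42 = 2 · 3 · 7.
Divisors of 42: 1, 2, 3, 6, 7, 14, 21, 42.
Compute 38^d (mod 49) for the divisors d until we hit 1:
38^1 ≡ 38
38^2 ≡ 23
38^3 ≡ 41
38^6 ≡ 15
38^7 ≡ 31
38^14 ≡ 30
38^21 ≡ 48
38^42 ≡ 1
Therefore the multiplicative order of 38 modulo 49 is 42.

42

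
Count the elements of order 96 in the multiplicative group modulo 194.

32

φ(194) = φ(2)·φ(97) = 1·96 = 96 = 2^5 · 3.
Since (Z/194Z)^× is cyclic of order 96, the number of elements of order d is φ(d) when d | 96 and 0 otherwise.
96 = 2^5 · 3 divides 96, and φ(96) = 32.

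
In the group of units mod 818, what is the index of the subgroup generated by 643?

By Lagrange's theorem, ord_818(643) divides φ(818) = φ(2)·φ(409) = 1·408 = 408 = 2^3 · 3 · 17.
Divisors of 408: 1, 2, 3, 4, 6, 8, 12, 17, 24, 34, 51, 68, 102, 136, 204, 408.
Check 643^d mod 818 for each divisor in increasing order:
643^1 ≡ 643
643^2 ≡ 359
643^3 ≡ 161
643^4 ≡ 455
643^6 ≡ 563
643^8 ≡ 71
643^12 ≡ 403
643^17 ≡ 447
643^24 ≡ 445
643^34 ≡ 217
643^51 ≡ 475
643^68 ≡ 463
643^102 ≡ 675
643^136 ≡ 53
643^204 ≡ 817
643^408 ≡ 1
Thus |⟨643⟩| = ord(643) = 408.
[(Z/818Z)^× : ⟨643⟩] = 408/408 = 1.

1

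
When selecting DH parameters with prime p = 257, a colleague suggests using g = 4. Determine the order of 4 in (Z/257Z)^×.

8

By Lagrange's theorem, ord_257(4) divides φ(257) = 257 − 1 = 256 = 2^8.
Divisors of 256: 1, 2, 4, 8, 16, 32, 64, 128, 256.
Compute 4^d (mod 257) for the divisors d until we hit 1:
4^1 ≡ 4 (mod 257)
4^2 ≡ 16 (mod 257)
4^4 ≡ 256 (mod 257)
4^8 ≡ 1 (mod 257) ✓
Therefore the multiplicative order of 4 modulo 257 is 8.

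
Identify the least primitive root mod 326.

3

φ(326) = φ(2)·φ(163) = 1·162 = 162 = 2 · 3^4.
Test candidates g = 2, 3, … against the prime factors q ∈ {2, 3} of φ(326): g is a generator iff g^(162/q) ≢ 1 for every such q.
g = 2: gcd(2, 326) = 2 > 1, not a unit — skip.
g = 3: 3^81 ≡ 325; 3^54 ≡ 221 — none is 1, so 3 is a primitive root.
The smallest primitive root modulo 326 is 3.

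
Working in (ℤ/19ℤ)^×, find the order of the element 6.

The order of 6 must divide φ(19) = 19 − 1 = 18 = 2 · 3^2.
Divisors of 18: 1, 2, 3, 6, 9, 18.
Check 6^d mod 19 for each divisor in increasing order:
6^1 ≡ 6
6^2 ≡ 17
6^3 ≡ 7
6^6 ≡ 11
6^9 ≡ 1
The smallest such exponent is 9, so the order of 6 is 9.

9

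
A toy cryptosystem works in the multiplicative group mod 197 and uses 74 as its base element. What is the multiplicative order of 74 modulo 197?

196

Since 74 ∈ (Z/197Z)^×, its order divides φ(197) = 197 − 1 = 196 = 2^2 · 7^2.
Divisors of 196: 1, 2, 4, 7, 14, 28, 49, 98, 196.
Evaluate successive powers at the divisors of 196:
74^1 ≡ 74
74^2 ≡ 157
74^4 ≡ 24
74^7 ≡ 77
74^14 ≡ 19
74^28 ≡ 164
74^49 ≡ 183
74^98 ≡ 196
74^196 ≡ 1
The smallest such exponent is 196, so the order of 74 is 196.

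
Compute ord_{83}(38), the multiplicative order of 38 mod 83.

41

Since 38 ∈ (Z/83Z)^×, its order divides φ(83) = 83 − 1 = 82 = 2 · 41.
Divisors of 82: 1, 2, 41, 82.
Compute 38^d (mod 83) for the divisors d until we hit 1:
38^1 ≡ 38 (mod 83)
38^2 ≡ 33 (mod 83)
38^41 ≡ 1 (mod 83) ✓
Hence ord(38) = 41.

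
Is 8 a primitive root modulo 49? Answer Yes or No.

φ(49) = φ(7^2) = 7·(7−1) = 42 = 2 · 3 · 7.
An element g generates (Z/49Z)^× iff g^(42/q) ≢ 1 (mod 49) for each prime q ∈ {2, 3, 7}.
8^21 ≡ 1 (mod 49)  [q = 2: ≡ 1 ✗]
8^14 ≡ 1 (mod 49)  [q = 3: ≡ 1 ✗]
8^6 ≡ 43 (mod 49)  [q = 7: ≢ 1 ✓]
Since 8^21 ≡ 1, the order of 8 divides 21 < 42, so 8 is not a primitive root.

No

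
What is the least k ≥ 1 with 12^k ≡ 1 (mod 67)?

ord(12) | φ(67) = 67 − 1 = 66 = 2 · 3 · 11.
Divisors of 66: 1, 2, 3, 6, 11, 22, 33, 66.
Compute 12^d (mod 67) for the divisors d until we hit 1:
12^1 ≡ 12
12^2 ≡ 10
12^3 ≡ 53
12^6 ≡ 62
12^11 ≡ 30
12^22 ≡ 29
12^33 ≡ 66
12^66 ≡ 1
Therefore the multiplicative order of 12 modulo 67 is 66.

66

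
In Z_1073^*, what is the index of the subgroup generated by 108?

4

ord(108) | φ(1073) = φ(29·37) = (29−1)·(37−1) = 28·36 = 1008 = 2^4 · 3^2 · 7.
Divisors of 1008: 1, 2, 3, 4, 6, 7, 8, 9, 12, 14, 16, 18, 21, 24, 28, 36, 42, 48, 56, 63, 72, 84, 112, 126, 144, 168, 252, 336, 504, 1008.
Test each divisor d:
108^1 ≡ 108 (mod 1073)
108^2 ≡ 934 (mod 1073)
108^3 ≡ 10 (mod 1073)
108^4 ≡ 7 (mod 1073)
108^6 ≡ 100 (mod 1073)
108^7 ≡ 70 (mod 1073)
108^8 ≡ 49 (mod 1073)
108^9 ≡ 1000 (mod 1073)
108^12 ≡ 343 (mod 1073)
108^14 ≡ 608 (mod 1073)
108^16 ≡ 255 (mod 1073)
108^18 ≡ 1037 (mod 1073)
108^21 ≡ 713 (mod 1073)
108^24 ≡ 692 (mod 1073)
108^28 ≡ 552 (mod 1073)
108^36 ≡ 223 (mod 1073)
108^42 ≡ 840 (mod 1073)
108^48 ≡ 306 (mod 1073)
108^56 ≡ 1045 (mod 1073)
108^63 ≡ 186 (mod 1073)
108^72 ≡ 371 (mod 1073)
108^84 ≡ 639 (mod 1073)
108^112 ≡ 784 (mod 1073)
108^126 ≡ 260 (mod 1073)
108^144 ≡ 297 (mod 1073)
108^168 ≡ 581 (mod 1073)
108^252 ≡ 1 (mod 1073) ✓
Thus |⟨108⟩| = ord(108) = 252.
Index = |(Z/1073Z)^×| / |⟨108⟩| = 1008 / 252 = 4.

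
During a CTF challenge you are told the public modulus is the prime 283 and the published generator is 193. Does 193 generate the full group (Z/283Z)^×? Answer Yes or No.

Yes

φ(283) = 283 − 1 = 282 = 2 · 3 · 47.
It suffices to check that the order of 193 is not a proper divisor of 282: compute 193^(282/q) for q ∈ {2, 3, 47}.
193^141 ≡ 282 (mod 283)  [q = 2: ≢ 1 ✓]
193^94 ≡ 238 (mod 283)  [q = 3: ≢ 1 ✓]
193^6 ≡ 64 (mod 283)  [q = 47: ≢ 1 ✓]
Every test exponent gives a nontrivial residue, hence 193 generates the full group.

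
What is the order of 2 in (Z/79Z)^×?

By Lagrange's theorem, ord_79(2) divides φ(79) = 79 − 1 = 78 = 2 · 3 · 13.
Divisors of 78: 1, 2, 3, 6, 13, 26, 39, 78.
Check 2^d mod 79 for each divisor in increasing order:
2^1 ≡ 2 (mod 79)
2^2 ≡ 4 (mod 79)
2^3 ≡ 8 (mod 79)
2^6 ≡ 64 (mod 79)
2^13 ≡ 55 (mod 79)
2^26 ≡ 23 (mod 79)
2^39 ≡ 1 (mod 79) ✓
The smallest such exponent is 39, so the order of 2 is 39.

39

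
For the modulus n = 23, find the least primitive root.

5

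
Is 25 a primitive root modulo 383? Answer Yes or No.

No

φ(383) = 383 − 1 = 382 = 2 · 191.
25 is a primitive root mod 383 iff 25^(φ(383)/q) ≢ 1 for every prime q | φ(383), i.e. q ∈ {2, 191}.
25^191 ≡ 1 (mod 383)  [q = 2: ≡ 1 ✗]
25^2 ≡ 242 (mod 383)  [q = 191: ≢ 1 ✓]
Since 25^191 ≡ 1, the order of 25 divides 191 < 382, so 25 is not a primitive root.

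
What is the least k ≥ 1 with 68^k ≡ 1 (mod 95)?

Since 68 ∈ (Z/95Z)^×, its order divides φ(95) = φ(5·19) = (5−1)·(19−1) = 4·18 = 72 = 2^3 · 3^2.
Divisors of 72: 1, 2, 3, 4, 6, 8, 9, 12, 18, 24, 36, 72.
Test each divisor d:
68^1 ≡ 68 (mod 95)
68^2 ≡ 64 (mod 95)
68^3 ≡ 77 (mod 95)
68^4 ≡ 11 (mod 95)
68^6 ≡ 39 (mod 95)
68^8 ≡ 26 (mod 95)
68^9 ≡ 58 (mod 95)
68^12 ≡ 1 (mod 95) ✓
So ord_95(68) = 12.

12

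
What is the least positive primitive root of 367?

6

φ(367) = 367 − 1 = 366 = 2 · 3 · 61.
Test candidates g = 2, 3, … against the prime factors q ∈ {2, 3, 61} of φ(367): g is a generator iff g^(366/q) ≢ 1 for every such q.
g = 2: 2^183 ≡ 1 — hits 1, so not a primitive root.
g = 3: 3^183 ≡ 366; 3^122 ≡ 1 — hits 1, so not a primitive root.
g = 4: 4^183 ≡ 1 — hits 1, so not a primitive root.
g = 5: 5^183 ≡ 366; 5^122 ≡ 1 — hits 1, so not a primitive root.
g = 6: 6^183 ≡ 366; 6^122 ≡ 283; 6^6 ≡ 47 — none is 1, so 6 is a primitive root.
The smallest primitive root modulo 367 is 6.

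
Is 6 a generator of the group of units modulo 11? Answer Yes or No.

φ(11) = 11 − 1 = 10 = 2 · 5.
An element g generates (Z/11Z)^× iff g^(10/q) ≢ 1 (mod 11) for each prime q ∈ {2, 5}.
6^5 ≡ 10 (mod 11)  [q = 2: ≢ 1 ✓]
6^2 ≡ 3 (mod 11)  [q = 5: ≢ 1 ✓]
All checks pass, so 6 has order 10 and is a primitive root modulo 11.

Yes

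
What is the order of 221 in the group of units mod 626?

By Lagrange's theorem, ord_626(221) divides φ(626) = φ(2)·φ(313) = 1·312 = 312 = 2^3 · 3 · 13.
Divisors of 312: 1, 2, 3, 4, 6, 8, 12, 13, 24, 26, 39, 52, 78, 104, 156, 312.
Test each divisor d:
221^1 ≡ 221
221^2 ≡ 13
221^3 ≡ 369
221^4 ≡ 169
221^6 ≡ 319
221^8 ≡ 391
221^12 ≡ 349
221^13 ≡ 131
221^24 ≡ 357
221^26 ≡ 259
221^39 ≡ 125
221^52 ≡ 99
221^78 ≡ 601
221^104 ≡ 411
221^156 ≡ 625
221^312 ≡ 1
Therefore the multiplicative order of 221 modulo 626 is 312.

312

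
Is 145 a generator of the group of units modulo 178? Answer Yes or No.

Yes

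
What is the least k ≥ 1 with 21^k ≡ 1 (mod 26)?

The order of 21 must divide φ(26) = φ(2)·φ(13) = 1·12 = 12 = 2^2 · 3.
Divisors of 12: 1, 2, 3, 4, 6, 12.
Check 21^d mod 26 for each divisor in increasing order:
21^1 ≡ 21
21^2 ≡ 25
21^3 ≡ 5
21^4 ≡ 1
Therefore the multiplicative order of 21 modulo 26 is 4.

4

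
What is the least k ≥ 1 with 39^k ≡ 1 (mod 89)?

11

The order of 39 must divide φ(89) = 89 − 1 = 88 = 2^3 · 11.
Divisors of 88: 1, 2, 4, 8, 11, 22, 44, 88.
Compute 39^d (mod 89) for the divisors d until we hit 1:
39^1 ≡ 39 (mod 89)
39^2 ≡ 8 (mod 89)
39^4 ≡ 64 (mod 89)
39^8 ≡ 2 (mod 89)
39^11 ≡ 1 (mod 89) ✓
The smallest such exponent is 11, so the order of 39 is 11.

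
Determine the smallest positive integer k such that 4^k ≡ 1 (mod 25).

By Lagrange's theorem, ord_25(4) divides φ(25) = φ(5^2) = 5·(5−1) = 20 = 2^2 · 5.
Divisors of 20: 1, 2, 4, 5, 10, 20.
Evaluate successive powers at the divisors of 20:
4^1 ≡ 4 (mod 25)
4^2 ≡ 16 (mod 25)
4^4 ≡ 6 (mod 25)
4^5 ≡ 24 (mod 25)
4^10 ≡ 1 (mod 25) ✓
The smallest such exponent is 10, so the order of 4 is 10.

10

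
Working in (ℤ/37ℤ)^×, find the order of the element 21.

18

ord(21) | φ(37) = 37 − 1 = 36 = 2^2 · 3^2.
Divisors of 36: 1, 2, 3, 4, 6, 9, 12, 18, 36.
Check 21^d mod 37 for each divisor in increasing order:
21^1 ≡ 21
21^2 ≡ 34
21^3 ≡ 11
21^4 ≡ 9
21^6 ≡ 10
21^9 ≡ 36
21^12 ≡ 26
21^18 ≡ 1
Hence ord(21) = 18.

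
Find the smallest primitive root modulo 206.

5

φ(206) = φ(2)·φ(103) = 1·102 = 102 = 2 · 3 · 17.
g is a primitive root iff g^(102/q) ≢ 1 (mod 206) for each prime q ∈ {2, 3, 17}.
g = 2: gcd(2, 206) = 2 > 1, not a unit — skip.
g = 3: 3^51 ≡ 205; 3^34 ≡ 1 — hits 1, so not a primitive root.
g = 4: gcd(4, 206) = 2 > 1, not a unit — skip.
g = 5: 5^51 ≡ 205; 5^34 ≡ 159; 5^6 ≡ 175 — none is 1, so 5 is a primitive root.
Hence the least primitive root of 206 is 5.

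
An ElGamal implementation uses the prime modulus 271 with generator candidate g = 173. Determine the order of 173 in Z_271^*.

90

By Lagrange's theorem, ord_271(173) divides φ(271) = 271 − 1 = 270 = 2 · 3^3 · 5.
Divisors of 270: 1, 2, 3, 5, 6, 9, 10, 15, 18, 27, 30, 45, 54, 90, 135, 270.
Test each divisor d:
173^1 ≡ 173 (mod 271)
173^2 ≡ 119 (mod 271)
173^3 ≡ 262 (mod 271)
173^5 ≡ 13 (mod 271)
173^6 ≡ 81 (mod 271)
173^9 ≡ 84 (mod 271)
173^10 ≡ 169 (mod 271)
173^15 ≡ 29 (mod 271)
173^18 ≡ 10 (mod 271)
173^27 ≡ 27 (mod 271)
173^30 ≡ 28 (mod 271)
173^45 ≡ 270 (mod 271)
173^54 ≡ 187 (mod 271)
173^90 ≡ 1 (mod 271) ✓
Therefore the multiplicative order of 173 modulo 271 is 90.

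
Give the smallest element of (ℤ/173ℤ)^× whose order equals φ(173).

2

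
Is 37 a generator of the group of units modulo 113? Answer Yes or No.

Yes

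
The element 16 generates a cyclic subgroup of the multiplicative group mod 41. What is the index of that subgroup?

8

By Lagrange's theorem, ord_41(16) divides φ(41) = 41 − 1 = 40 = 2^3 · 5.
Divisors of 40: 1, 2, 4, 5, 8, 10, 20, 40.
Check 16^d mod 41 for each divisor in increasing order:
16^1 ≡ 16 (mod 41)
16^2 ≡ 10 (mod 41)
16^4 ≡ 18 (mod 41)
16^5 ≡ 1 (mod 41) ✓
The order of 16 is 5, so the subgroup it generates has 5 elements.
[(Z/41Z)^× : ⟨16⟩] = 40/5 = 8.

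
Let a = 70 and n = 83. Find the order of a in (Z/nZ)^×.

41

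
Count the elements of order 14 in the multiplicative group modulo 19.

0

φ(19) = 19 − 1 = 18 = 2 · 3^2.
Since (Z/19Z)^× is cyclic of order 18, the number of elements of order d is φ(d) when d | 18 and 0 otherwise.
14 does not divide 18, so no element of (Z/19Z)^× has order 14.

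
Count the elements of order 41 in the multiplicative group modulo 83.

φ(83) = 83 − 1 = 82 = 2 · 41.
(Z/83Z)^× is cyclic (|G| = 82); a cyclic group of order m has exactly φ(d) elements of each order d | m, and none otherwise.
41 | 82, and φ(41) = 41 − 1 = 40.

40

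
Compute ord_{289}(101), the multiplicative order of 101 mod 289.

34

By Lagrange's theorem, ord_289(101) divides φ(289) = φ(17^2) = 17·(17−1) = 272 = 2^4 · 17.
Divisors of 272: 1, 2, 4, 8, 16, 17, 34, 68, 136, 272.
Compute 101^d (mod 289) for the divisors d until we hit 1:
101^1 ≡ 101 (mod 289)
101^2 ≡ 86 (mod 289)
101^4 ≡ 171 (mod 289)
101^8 ≡ 52 (mod 289)
101^16 ≡ 103 (mod 289)
101^17 ≡ 288 (mod 289)
101^34 ≡ 1 (mod 289) ✓
The smallest such exponent is 34, so the order of 101 is 34.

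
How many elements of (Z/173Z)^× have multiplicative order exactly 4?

2

φ(173) = 173 − 1 = 172 = 2^2 · 43.
(Z/173Z)^× is cyclic (|G| = 172); a cyclic group of order m has exactly φ(d) elements of each order d | m, and none otherwise.
4 = 2^2 divides 172, and φ(4) = 2.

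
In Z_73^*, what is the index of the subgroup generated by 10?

Since 10 ∈ (Z/73Z)^×, its order divides φ(73) = 73 − 1 = 72 = 2^3 · 3^2.
Divisors of 72: 1, 2, 3, 4, 6, 8, 9, 12, 18, 24, 36, 72.
Test each divisor d:
10^1 ≡ 10 (mod 73)
10^2 ≡ 27 (mod 73)
10^3 ≡ 51 (mod 73)
10^4 ≡ 72 (mod 73)
10^6 ≡ 46 (mod 73)
10^8 ≡ 1 (mod 73) ✓
Thus |⟨10⟩| = ord(10) = 8.
Index = |(Z/73Z)^×| / |⟨10⟩| = 72 / 8 = 9.

9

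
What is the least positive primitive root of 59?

2

φ(59) = 59 − 1 = 58 = 2 · 29.
Test candidates g = 2, 3, … against the prime factors q ∈ {2, 29} of φ(59): g is a generator iff g^(58/q) ≢ 1 for every such q.
g = 2: 2^29 ≡ 58; 2^2 ≡ 4 — none is 1, so 2 is a primitive root.
Hence the least primitive root of 59 is 2.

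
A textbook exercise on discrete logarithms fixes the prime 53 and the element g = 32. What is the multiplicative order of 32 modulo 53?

52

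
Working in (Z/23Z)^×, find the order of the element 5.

Since 5 ∈ (Z/23Z)^×, its order divides φ(23) = 23 − 1 = 22 = 2 · 11.
Divisors of 22: 1, 2, 11, 22.
Check 5^d mod 23 for each divisor in increasing order:
5^1 ≡ 5 (mod 23)
5^2 ≡ 2 (mod 23)
5^11 ≡ 22 (mod 23)
5^22 ≡ 1 (mod 23) ✓
Therefore the multiplicative order of 5 modulo 23 is 22.

22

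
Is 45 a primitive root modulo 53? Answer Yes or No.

φ(53) = 53 − 1 = 52 = 2^2 · 13.
45 is a primitive root mod 53 iff 45^(φ(53)/q) ≢ 1 for every prime q | φ(53), i.e. q ∈ {2, 13}.
45^26 ≡ 52 (mod 53)  [q = 2: ≢ 1 ✓]
45^4 ≡ 15 (mod 53)  [q = 13: ≢ 1 ✓]
All checks pass, so 45 has order 52 and is a primitive root modulo 53.

Yes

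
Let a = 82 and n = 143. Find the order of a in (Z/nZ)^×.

30

ord(82) | φ(143) = φ(11·13) = (11−1)·(13−1) = 10·12 = 120 = 2^3 · 3 · 5.
Divisors of 120: 1, 2, 3, 4, 5, 6, 8, 10, 12, 15, 20, 24, 30, 40, 60, 120.
Compute 82^d (mod 143) for the divisors d until we hit 1:
82^1 ≡ 82
82^2 ≡ 3
82^3 ≡ 103
82^4 ≡ 9
82^5 ≡ 23
82^6 ≡ 27
82^8 ≡ 81
82^10 ≡ 100
82^12 ≡ 14
82^15 ≡ 12
82^20 ≡ 133
82^24 ≡ 53
82^30 ≡ 1
The smallest such exponent is 30, so the order of 82 is 30.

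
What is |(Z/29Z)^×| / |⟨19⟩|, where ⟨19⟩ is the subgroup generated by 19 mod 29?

ord(19) | φ(29) = 29 − 1 = 28 = 2^2 · 7.
Divisors of 28: 1, 2, 4, 7, 14, 28.
Test each divisor d:
19^1 ≡ 19 (mod 29)
19^2 ≡ 13 (mod 29)
19^4 ≡ 24 (mod 29)
19^7 ≡ 12 (mod 29)
19^14 ≡ 28 (mod 29)
19^28 ≡ 1 (mod 29) ✓
Thus |⟨19⟩| = ord(19) = 28.
[(Z/29Z)^× : ⟨19⟩] = 28/28 = 1.

1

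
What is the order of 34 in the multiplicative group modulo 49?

By Lagrange's theorem, ord_49(34) divides φ(49) = φ(7^2) = 7·(7−1) = 42 = 2 · 3 · 7.
Divisors of 42: 1, 2, 3, 6, 7, 14, 21, 42.
Compute 34^d (mod 49) for the divisors d until we hit 1:
34^1 ≡ 34 (mod 49)
34^2 ≡ 29 (mod 49)
34^3 ≡ 6 (mod 49)
34^6 ≡ 36 (mod 49)
34^7 ≡ 48 (mod 49)
34^14 ≡ 1 (mod 49) ✓
Therefore the multiplicative order of 34 modulo 49 is 14.

14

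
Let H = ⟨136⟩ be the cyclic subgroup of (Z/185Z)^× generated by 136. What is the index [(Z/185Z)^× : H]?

ord(136) | φ(185) = φ(5·37) = (5−1)·(37−1) = 4·36 = 144 = 2^4 · 3^2.
Divisors of 144: 1, 2, 3, 4, 6, 8, 9, 12, 16, 18, 24, 36, 48, 72, 144.
Test each divisor d:
136^1 ≡ 136 (mod 185)
136^2 ≡ 181 (mod 185)
136^3 ≡ 11 (mod 185)
136^4 ≡ 16 (mod 185)
136^6 ≡ 121 (mod 185)
136^8 ≡ 71 (mod 185)
136^9 ≡ 36 (mod 185)
136^12 ≡ 26 (mod 185)
136^16 ≡ 46 (mod 185)
136^18 ≡ 1 (mod 185) ✓
So ord_185(136) = 18, hence |⟨136⟩| = 18.
Index = |(Z/185Z)^×| / |⟨136⟩| = 144 / 18 = 8.

8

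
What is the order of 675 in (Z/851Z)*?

Since 675 ∈ (Z/851Z)^×, its order divides φ(851) = φ(23·37) = (23−1)·(37−1) = 22·36 = 792 = 2^3 · 3^2 · 11.
Divisors of 792: 1, 2, 3, 4, 6, 8, 9, 11, 12, 18, 22, 24, 33, 36, 44, 66, 72, 88, 99, 132, 198, 264, 396, 792.
Check 675^d mod 851 for each divisor in increasing order:
675^1 ≡ 675 (mod 851)
675^2 ≡ 340 (mod 851)
675^3 ≡ 581 (mod 851)
675^4 ≡ 715 (mod 851)
675^6 ≡ 565 (mod 851)
675^8 ≡ 625 (mod 851)
675^9 ≡ 630 (mod 851)
675^11 ≡ 599 (mod 851)
675^12 ≡ 100 (mod 851)
675^18 ≡ 334 (mod 851)
675^22 ≡ 530 (mod 851)
675^24 ≡ 639 (mod 851)
675^33 ≡ 47 (mod 851)
675^36 ≡ 75 (mod 851)
675^44 ≡ 70 (mod 851)
675^66 ≡ 507 (mod 851)
675^72 ≡ 519 (mod 851)
675^88 ≡ 645 (mod 851)
675^99 ≡ 1 (mod 851) ✓
The smallest such exponent is 99, so the order of 675 is 99.

99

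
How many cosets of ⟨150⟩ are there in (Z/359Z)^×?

2

The order of 150 must divide φ(359) = 359 − 1 = 358 = 2 · 179.
Divisors of 358: 1, 2, 179, 358.
Check 150^d mod 359 for each divisor in increasing order:
150^1 ≡ 150 (mod 359)
150^2 ≡ 242 (mod 359)
150^179 ≡ 1 (mod 359) ✓
Thus |⟨150⟩| = ord(150) = 179.
Index = |(Z/359Z)^×| / |⟨150⟩| = 358 / 179 = 2.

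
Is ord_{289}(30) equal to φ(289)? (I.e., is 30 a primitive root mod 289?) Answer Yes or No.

No

φ(289) = φ(17^2) = 17·(17−1) = 272 = 2^4 · 17.
30 is a primitive root mod 289 iff 30^(φ(289)/q) ≢ 1 for every prime q | φ(289), i.e. q ∈ {2, 17}.
30^136 ≡ 1 (mod 289)  [q = 2: ≡ 1 ✗]
30^16 ≡ 18 (mod 289)  [q = 17: ≢ 1 ✓]
The check at q = 2 fails, so 30 generates a proper subgroup.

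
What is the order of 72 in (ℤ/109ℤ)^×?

108

ord(72) | φ(109) = 109 − 1 = 108 = 2^2 · 3^3.
Divisors of 108: 1, 2, 3, 4, 6, 9, 12, 18, 27, 36, 54, 108.
Evaluate successive powers at the divisors of 108:
72^1 ≡ 72 (mod 109)
72^2 ≡ 61 (mod 109)
72^3 ≡ 32 (mod 109)
72^4 ≡ 15 (mod 109)
72^6 ≡ 43 (mod 109)
72^9 ≡ 68 (mod 109)
72^12 ≡ 105 (mod 109)
72^18 ≡ 46 (mod 109)
72^27 ≡ 76 (mod 109)
72^36 ≡ 45 (mod 109)
72^54 ≡ 108 (mod 109)
72^108 ≡ 1 (mod 109) ✓
Hence ord(72) = 108.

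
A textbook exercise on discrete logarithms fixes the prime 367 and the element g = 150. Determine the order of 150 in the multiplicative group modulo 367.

By Lagrange's theorem, ord_367(150) divides φ(367) = 367 − 1 = 366 = 2 · 3 · 61.
Divisors of 366: 1, 2, 3, 6, 61, 122, 183, 366.
Test each divisor d:
150^1 ≡ 150 (mod 367)
150^2 ≡ 113 (mod 367)
150^3 ≡ 68 (mod 367)
150^6 ≡ 220 (mod 367)
150^61 ≡ 284 (mod 367)
150^122 ≡ 283 (mod 367)
150^183 ≡ 366 (mod 367)
150^366 ≡ 1 (mod 367) ✓
So ord_367(150) = 366.

366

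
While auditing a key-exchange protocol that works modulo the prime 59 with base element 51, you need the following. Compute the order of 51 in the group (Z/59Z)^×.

By Lagrange's theorem, ord_59(51) divides φ(59) = 59 − 1 = 58 = 2 · 29.
Divisors of 58: 1, 2, 29, 58.
Test each divisor d:
51^1 ≡ 51 (mod 59)
51^2 ≡ 5 (mod 59)
51^29 ≡ 1 (mod 59) ✓
Therefore the multiplicative order of 51 modulo 59 is 29.

29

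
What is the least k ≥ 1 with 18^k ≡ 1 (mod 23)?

By Lagrange's theorem, ord_23(18) divides φ(23) = 23 − 1 = 22 = 2 · 11.
Divisors of 22: 1, 2, 11, 22.
Compute 18^d (mod 23) for the divisors d until we hit 1:
18^1 ≡ 18 (mod 23)
18^2 ≡ 2 (mod 23)
18^11 ≡ 1 (mod 23) ✓
Therefore the multiplicative order of 18 modulo 23 is 11.

11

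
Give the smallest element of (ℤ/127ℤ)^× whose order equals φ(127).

3

φ(127) = 127 − 1 = 126 = 2 · 3^2 · 7.
g is a primitive root iff g^(126/q) ≢ 1 (mod 127) for each prime q ∈ {2, 3, 7}.
g = 2: 2^63 ≡ 1 — hits 1, so not a primitive root.
g = 3: 3^63 ≡ 126; 3^42 ≡ 107; 3^18 ≡ 4 — none is 1, so 3 is a primitive root.
So 3 is the smallest generator of (Z/127Z)^×.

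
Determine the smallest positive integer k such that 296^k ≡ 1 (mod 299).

By Lagrange's theorem, ord_299(296) divides φ(299) = φ(13·23) = (13−1)·(23−1) = 12·22 = 264 = 2^3 · 3 · 11.
Divisors of 264: 1, 2, 3, 4, 6, 8, 11, 12, 22, 24, 33, 44, 66, 88, 132, 264.
Test each divisor d:
296^1 ≡ 296
296^2 ≡ 9
296^3 ≡ 272
296^4 ≡ 81
296^6 ≡ 131
296^8 ≡ 282
296^11 ≡ 160
296^12 ≡ 118
296^22 ≡ 185
296^24 ≡ 170
296^33 ≡ 298
296^44 ≡ 139
296^66 ≡ 1
Therefore the multiplicative order of 296 modulo 299 is 66.

66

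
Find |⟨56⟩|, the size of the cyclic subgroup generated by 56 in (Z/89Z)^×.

88

By Lagrange's theorem, ord_89(56) divides φ(89) = 89 − 1 = 88 = 2^3 · 11.
Divisors of 88: 1, 2, 4, 8, 11, 22, 44, 88.
Evaluate successive powers at the divisors of 88:
56^1 ≡ 56 (mod 89)
56^2 ≡ 21 (mod 89)
56^4 ≡ 85 (mod 89)
56^8 ≡ 16 (mod 89)
56^11 ≡ 37 (mod 89)
56^22 ≡ 34 (mod 89)
56^44 ≡ 88 (mod 89)
56^88 ≡ 1 (mod 89) ✓
So ord_89(56) = 88.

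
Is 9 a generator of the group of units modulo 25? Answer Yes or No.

φ(25) = φ(5^2) = 5·(5−1) = 20 = 2^2 · 5.
It suffices to check that the order of 9 is not a proper divisor of 20: compute 9^(20/q) for q ∈ {2, 5}.
9^10 ≡ 1 (mod 25)  [q = 2: ≡ 1 ✗]
9^4 ≡ 11 (mod 25)  [q = 5: ≢ 1 ✓]
Since 9^10 ≡ 1, the order of 9 divides 10 < 20, so 9 is not a primitive root.

No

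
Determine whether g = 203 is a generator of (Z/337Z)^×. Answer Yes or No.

φ(337) = 337 − 1 = 336 = 2^4 · 3 · 7.
It suffices to check that the order of 203 is not a proper divisor of 336: compute 203^(336/q) for q ∈ {2, 3, 7}.
203^168 ≡ 336 (mod 337)  [q = 2: ≢ 1 ✓]
203^112 ≡ 208 (mod 337)  [q = 3: ≢ 1 ✓]
203^48 ≡ 175 (mod 337)  [q = 7: ≢ 1 ✓]
All checks pass, so 203 has order 336 and is a primitive root modulo 337.

Yes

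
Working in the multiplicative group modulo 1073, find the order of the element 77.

252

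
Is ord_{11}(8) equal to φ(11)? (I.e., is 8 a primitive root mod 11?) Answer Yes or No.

φ(11) = 11 − 1 = 10 = 2 · 5.
Test 8^(10/q) mod 11 for each prime factor q of 10:
8^5 ≡ 10 (mod 11)  [q = 2: ≢ 1 ✓]
8^2 ≡ 9 (mod 11)  [q = 5: ≢ 1 ✓]
Every test exponent gives a nontrivial residue, hence 8 generates the full group.

Yes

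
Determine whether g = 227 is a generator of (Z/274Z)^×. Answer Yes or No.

Yes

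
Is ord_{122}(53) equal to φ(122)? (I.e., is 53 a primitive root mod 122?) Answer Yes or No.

No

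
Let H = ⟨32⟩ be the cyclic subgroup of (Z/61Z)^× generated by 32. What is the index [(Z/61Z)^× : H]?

5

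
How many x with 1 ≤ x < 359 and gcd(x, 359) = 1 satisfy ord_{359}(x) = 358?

φ(359) = 359 − 1 = 358 = 2 · 179.
Since (Z/359Z)^× is cyclic of order 358, the number of elements of order d is φ(d) when d | 358 and 0 otherwise.
358 = 2 · 179 divides 358, and φ(358) = 178.

178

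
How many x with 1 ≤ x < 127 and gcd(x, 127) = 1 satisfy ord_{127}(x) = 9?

6

φ(127) = 127 − 1 = 126 = 2 · 3^2 · 7.
Since (Z/127Z)^× is cyclic of order 126, the number of elements of order d is φ(d) when d | 126 and 0 otherwise.
9 = 3^2 divides 126, and φ(9) = 6.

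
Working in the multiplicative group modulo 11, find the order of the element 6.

The order of 6 must divide φ(11) = 11 − 1 = 10 = 2 · 5.
Divisors of 10: 1, 2, 5, 10.
Evaluate successive powers at the divisors of 10:
6^1 ≡ 6
6^2 ≡ 3
6^5 ≡ 10
6^10 ≡ 1
Therefore the multiplicative order of 6 modulo 11 is 10.

10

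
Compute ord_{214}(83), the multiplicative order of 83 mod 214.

53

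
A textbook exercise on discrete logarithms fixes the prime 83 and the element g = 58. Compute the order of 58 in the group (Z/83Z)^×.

82

Since 58 ∈ (Z/83Z)^×, its order divides φ(83) = 83 − 1 = 82 = 2 · 41.
Divisors of 82: 1, 2, 41, 82.
Check 58^d mod 83 for each divisor in increasing order:
58^1 ≡ 58
58^2 ≡ 44
58^41 ≡ 82
58^82 ≡ 1
The smallest such exponent is 82, so the order of 58 is 82.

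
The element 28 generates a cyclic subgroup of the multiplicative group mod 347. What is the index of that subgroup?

1

By Lagrange's theorem, ord_347(28) divides φ(347) = 347 − 1 = 346 = 2 · 173.
Divisors of 346: 1, 2, 173, 346.
Check 28^d mod 347 for each divisor in increasing order:
28^1 ≡ 28
28^2 ≡ 90
28^173 ≡ 346
28^346 ≡ 1
Thus |⟨28⟩| = ord(28) = 346.
Index = |(Z/347Z)^×| / |⟨28⟩| = 346 / 346 = 1.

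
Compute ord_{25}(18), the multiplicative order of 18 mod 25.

Since 18 ∈ (Z/25Z)^×, its order divides φ(25) = φ(5^2) = 5·(5−1) = 20 = 2^2 · 5.
Divisors of 20: 1, 2, 4, 5, 10, 20.
Compute 18^d (mod 25) for the divisors d until we hit 1:
18^1 ≡ 18
18^2 ≡ 24
18^4 ≡ 1
Therefore the multiplicative order of 18 modulo 25 is 4.

4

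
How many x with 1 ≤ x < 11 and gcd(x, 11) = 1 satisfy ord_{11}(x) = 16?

φ(11) = 11 − 1 = 10 = 2 · 5.
(Z/11Z)^× is cyclic (|G| = 10); a cyclic group of order m has exactly φ(d) elements of each order d | m, and none otherwise.
Since 16 ∤ 10, the count is 0.

0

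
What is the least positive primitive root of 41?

φ(41) = 41 − 1 = 40 = 2^3 · 5.
Test candidates g = 2, 3, … against the prime factors q ∈ {2, 5} of φ(41): g is a generator iff g^(40/q) ≢ 1 for every such q.
g = 2: 2^20 ≡ 1 — hits 1, so not a primitive root.
g = 3: 3^20 ≡ 40; 3^8 ≡ 1 — hits 1, so not a primitive root.
g = 4: 4^20 ≡ 1 — hits 1, so not a primitive root.
g = 5: 5^20 ≡ 1 — hits 1, so not a primitive root.
g = 6: 6^20 ≡ 40; 6^8 ≡ 10 — none is 1, so 6 is a primitive root.
Hence the least primitive root of 41 is 6.

6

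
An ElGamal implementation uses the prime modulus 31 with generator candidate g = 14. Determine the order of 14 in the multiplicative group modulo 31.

15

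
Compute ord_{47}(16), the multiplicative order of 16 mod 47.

By Lagrange's theorem, ord_47(16) divides φ(47) = 47 − 1 = 46 = 2 · 23.
Divisors of 46: 1, 2, 23, 46.
Compute 16^d (mod 47) for the divisors d until we hit 1:
16^1 ≡ 16
16^2 ≡ 21
16^23 ≡ 1
So ord_47(16) = 23.

23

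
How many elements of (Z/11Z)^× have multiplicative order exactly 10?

4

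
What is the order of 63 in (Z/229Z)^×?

228

By Lagrange's theorem, ord_229(63) divides φ(229) = 229 − 1 = 228 = 2^2 · 3 · 19.
Divisors of 228: 1, 2, 3, 4, 6, 12, 19, 38, 57, 76, 114, 228.
Evaluate successive powers at the divisors of 228:
63^1 ≡ 63 (mod 229)
63^2 ≡ 76 (mod 229)
63^3 ≡ 208 (mod 229)
63^4 ≡ 51 (mod 229)
63^6 ≡ 212 (mod 229)
63^12 ≡ 60 (mod 229)
63^19 ≡ 89 (mod 229)
63^38 ≡ 135 (mod 229)
63^57 ≡ 107 (mod 229)
63^76 ≡ 134 (mod 229)
63^114 ≡ 228 (mod 229)
63^228 ≡ 1 (mod 229) ✓
The smallest such exponent is 228, so the order of 63 is 228.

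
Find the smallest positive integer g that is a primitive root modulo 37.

2

φ(37) = 37 − 1 = 36 = 2^2 · 3^2.
g is a primitive root iff g^(36/q) ≢ 1 (mod 37) for each prime q ∈ {2, 3}.
g = 2: 2^18 ≡ 36; 2^12 ≡ 26 — none is 1, so 2 is a primitive root.
Hence the least primitive root of 37 is 2.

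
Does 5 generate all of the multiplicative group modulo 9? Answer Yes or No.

Yes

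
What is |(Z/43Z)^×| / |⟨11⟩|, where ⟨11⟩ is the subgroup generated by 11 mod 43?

6

The order of 11 must divide φ(43) = 43 − 1 = 42 = 2 · 3 · 7.
Divisors of 42: 1, 2, 3, 6, 7, 14, 21, 42.
Check 11^d mod 43 for each divisor in increasing order:
11^1 ≡ 11
11^2 ≡ 35
11^3 ≡ 41
11^6 ≡ 4
11^7 ≡ 1
So ord_43(11) = 7, hence |⟨11⟩| = 7.
[(Z/43Z)^× : ⟨11⟩] = 42/7 = 6.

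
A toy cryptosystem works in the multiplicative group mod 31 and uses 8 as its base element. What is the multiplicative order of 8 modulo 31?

5

ord(8) | φ(31) = 31 − 1 = 30 = 2 · 3 · 5.
Divisors of 30: 1, 2, 3, 5, 6, 10, 15, 30.
Evaluate successive powers at the divisors of 30:
8^1 ≡ 8
8^2 ≡ 2
8^3 ≡ 16
8^5 ≡ 1
The smallest such exponent is 5, so the order of 8 is 5.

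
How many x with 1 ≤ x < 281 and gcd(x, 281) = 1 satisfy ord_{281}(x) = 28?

φ(281) = 281 − 1 = 280 = 2^3 · 5 · 7.
In a cyclic group of order 280, there are φ(d) elements of order d for each divisor d of 280, and zero for non-divisors.
28 = 2^2 · 7 divides 280, and φ(28) = 12.

12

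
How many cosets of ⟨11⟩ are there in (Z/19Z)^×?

By Lagrange's theorem, ord_19(11) divides φ(19) = 19 − 1 = 18 = 2 · 3^2.
Divisors of 18: 1, 2, 3, 6, 9, 18.
Test each divisor d:
11^1 ≡ 11
11^2 ≡ 7
11^3 ≡ 1
So ord_19(11) = 3, hence |⟨11⟩| = 3.
[(Z/19Z)^× : ⟨11⟩] = 18/3 = 6.

6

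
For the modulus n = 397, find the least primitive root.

φ(397) = 397 − 1 = 396 = 2^2 · 3^2 · 11.
g is a primitive root iff g^(396/q) ≢ 1 (mod 397) for each prime q ∈ {2, 3, 11}.
g = 2: 2^198 ≡ 396; 2^132 ≡ 1 — hits 1, so not a primitive root.
g = 3: 3^198 ≡ 1 — hits 1, so not a primitive root.
g = 4: 4^198 ≡ 1 — hits 1, so not a primitive root.
g = 5: 5^198 ≡ 396; 5^132 ≡ 362; 5^36 ≡ 290 — none is 1, so 5 is a primitive root.
Hence the least primitive root of 397 is 5.

5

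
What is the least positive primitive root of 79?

3

φ(79) = 79 − 1 = 78 = 2 · 3 · 13.
g is a primitive root iff g^(78/q) ≢ 1 (mod 79) for each prime q ∈ {2, 3, 13}.
g = 2: 2^39 ≡ 1 — hits 1, so not a primitive root.
g = 3: 3^39 ≡ 78; 3^26 ≡ 23; 3^6 ≡ 18 — none is 1, so 3 is a primitive root.
So 3 is the smallest generator of (Z/79Z)^×.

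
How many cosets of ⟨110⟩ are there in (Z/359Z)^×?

2

Since 110 ∈ (Z/359Z)^×, its order divides φ(359) = 359 − 1 = 358 = 2 · 179.
Divisors of 358: 1, 2, 179, 358.
Compute 110^d (mod 359) for the divisors d until we hit 1:
110^1 ≡ 110
110^2 ≡ 253
110^179 ≡ 1
The order of 110 is 179, so the subgroup it generates has 179 elements.
[(Z/359Z)^× : ⟨110⟩] = 358/179 = 2.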